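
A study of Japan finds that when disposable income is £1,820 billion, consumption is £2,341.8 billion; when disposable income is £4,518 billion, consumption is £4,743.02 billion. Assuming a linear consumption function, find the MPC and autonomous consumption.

MPC = 0.89; a = 722

MPC = ΔC/ΔY = (4743.02 − 2341.8)/(4518 − 1820) = 2401.22/2698 = 0.89
a = C − MPC·Y = 2341.8 − 0.89(1820) = 2341.8 − 1619.8 = 722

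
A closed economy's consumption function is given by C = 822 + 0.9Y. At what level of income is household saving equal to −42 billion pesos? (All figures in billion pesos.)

Y = 7800

S = Y − C = -822 + 0.1Y
-822 + 0.1Y = -42, so 0.1Y = 780 and Y = 7800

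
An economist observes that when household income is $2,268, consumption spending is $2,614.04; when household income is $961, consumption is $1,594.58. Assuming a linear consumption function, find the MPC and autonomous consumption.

MPC = 0.78; a = 845

MPC = ΔC/ΔY = (2614.04 − 1594.58)/(2268 − 961) = 1019.46/1307 = 0.78
a = C − MPC·Y = 1594.58 − 0.78(961) = 1594.58 − 749.58 = 845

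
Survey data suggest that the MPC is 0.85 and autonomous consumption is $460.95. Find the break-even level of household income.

Y = 3073

At break-even, C = Y: 460.95 + 0.85Y = Y
0.15Y = 460.95, so Y = 460.95/0.15 = 3073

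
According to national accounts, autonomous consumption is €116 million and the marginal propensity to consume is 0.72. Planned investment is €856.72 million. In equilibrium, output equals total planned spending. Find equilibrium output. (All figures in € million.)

Y = C + I = 116 + 0.72Y + 856.72
Y − 0.72Y = 972.72
0.28Y = 972.72, so Y = 972.72/0.28 = 3474

Y = 3474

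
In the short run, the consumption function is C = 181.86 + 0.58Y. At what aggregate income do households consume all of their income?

At break-even, C = Y: 181.86 + 0.58Y = Y
0.42Y = 181.86, so Y = 181.86/0.42 = 433

Y = 433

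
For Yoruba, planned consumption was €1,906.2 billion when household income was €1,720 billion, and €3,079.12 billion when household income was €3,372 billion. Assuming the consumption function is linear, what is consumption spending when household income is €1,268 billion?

MPC = (3079.12 − 1906.2)/(3372 − 1720) = 1172.92/1652 = 0.71
a = 1906.2 − 0.71(1720) = 1906.2 − 1221.2 = 685
C = 685 + 0.71(1268) = 685 + 900.28 = 1585.28

C = 1585.28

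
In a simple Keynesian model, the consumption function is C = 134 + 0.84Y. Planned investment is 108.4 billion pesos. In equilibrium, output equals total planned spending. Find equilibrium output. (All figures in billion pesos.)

Y = 1515

Y = C + I = 134 + 0.84Y + 108.4
Y − 0.84Y = 242.4
0.16Y = 242.4, so Y = 242.4/0.16 = 1515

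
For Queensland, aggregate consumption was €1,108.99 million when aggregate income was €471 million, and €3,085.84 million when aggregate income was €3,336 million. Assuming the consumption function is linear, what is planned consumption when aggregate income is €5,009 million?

C = 4240.21

MPC = (3085.84 − 1108.99)/(3336 − 471) = 1976.85/2865 = 0.69
a = 1108.99 − 0.69(471) = 1108.99 − 324.99 = 784
C = 784 + 0.69(5009) = 784 + 3456.21 = 4240.21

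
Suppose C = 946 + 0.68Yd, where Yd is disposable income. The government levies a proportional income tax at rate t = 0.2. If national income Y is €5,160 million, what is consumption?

C = 3753.04

Yd = (1 − 0.2)(5160) = 0.8(5160) = 4128
C = 946 + 0.68(4128) = 946 + 2807.04 = 3753.04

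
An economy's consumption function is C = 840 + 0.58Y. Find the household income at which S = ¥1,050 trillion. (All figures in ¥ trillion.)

S = Y − C = -840 + 0.42Y
-840 + 0.42Y = 1050, so 0.42Y = 1890 and Y = 4500

Y = 4500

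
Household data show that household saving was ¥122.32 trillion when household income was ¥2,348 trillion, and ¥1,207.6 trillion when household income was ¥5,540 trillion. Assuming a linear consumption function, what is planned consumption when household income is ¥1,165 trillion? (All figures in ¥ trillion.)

MPS = ΔS/ΔY = (1207.6 − 122.32)/(5540 − 2348) = 1085.28/3192 = 0.34
MPC = 1 − MPS = 0.66
Autonomous saving = 122.32 − 0.34(2348) = -676, so a = 676
C = 676 + 0.66(1165) = 676 + 768.9 = 1444.9

C = 1444.9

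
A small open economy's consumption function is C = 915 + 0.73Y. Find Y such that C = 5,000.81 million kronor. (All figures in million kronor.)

915 + 0.73Y = 5000.81
0.73Y = 4085.81, so Y = 4085.81/0.73 = 5597

Y = 5597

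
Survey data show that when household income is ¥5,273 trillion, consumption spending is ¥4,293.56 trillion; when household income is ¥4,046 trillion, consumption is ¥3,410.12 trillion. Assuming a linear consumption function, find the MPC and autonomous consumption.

MPC = 0.72; a = 497

MPC = ΔC/ΔY = (4293.56 − 3410.12)/(5273 − 4046) = 883.44/1227 = 0.72
a = C − MPC·Y = 3410.12 − 0.72(4046) = 3410.12 − 2913.12 = 497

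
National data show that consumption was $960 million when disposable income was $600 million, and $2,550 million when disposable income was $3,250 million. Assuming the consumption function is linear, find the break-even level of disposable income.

Y = 1500

MPC = (2550 − 960)/(3250 − 600) = 1590/2650 = 0.6
a = 960 − 0.6(600) = 960 − 360 = 600
Break-even: Y = a/(1−MPC) = 600/0.4 = 1500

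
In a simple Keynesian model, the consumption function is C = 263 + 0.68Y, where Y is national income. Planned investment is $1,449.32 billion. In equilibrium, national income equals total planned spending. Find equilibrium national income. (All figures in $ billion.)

Y = 5351

Y = C + I = 263 + 0.68Y + 1449.32
Y − 0.68Y = 1712.32
0.32Y = 1712.32, so Y = 1712.32/0.32 = 5351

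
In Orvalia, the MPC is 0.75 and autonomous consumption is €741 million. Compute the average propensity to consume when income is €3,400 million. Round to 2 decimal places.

APC = 0.97

C = 741 + 0.75(3400) = 3291
APC = C/Y = 3291/3400 = 0.97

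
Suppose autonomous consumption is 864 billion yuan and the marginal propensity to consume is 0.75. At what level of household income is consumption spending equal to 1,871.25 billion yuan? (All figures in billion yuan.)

Y = 1343

864 + 0.75Y = 1871.25
0.75Y = 1007.25, so Y = 1007.25/0.75 = 1343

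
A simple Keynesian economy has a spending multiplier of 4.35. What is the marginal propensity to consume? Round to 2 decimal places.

k = 1/(1 − MPC), so 1 − MPC = 1/k = 1/4.35 = 0.2299
MPC = 1 − 0.2299 = 0.77

MPC = 0.77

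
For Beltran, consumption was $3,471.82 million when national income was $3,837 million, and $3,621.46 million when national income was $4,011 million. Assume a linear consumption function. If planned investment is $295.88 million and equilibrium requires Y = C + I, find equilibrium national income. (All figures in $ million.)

MPC = (3621.46 − 3471.82)/(4011 − 3837) = 149.64/174 = 0.86
a = 3471.82 − 0.86(3837) = 172
Equilibrium: Y = 172 + 0.86Y + 295.88
0.14Y = 467.88, so Y = 467.88/0.14 = 3342

Y = 3342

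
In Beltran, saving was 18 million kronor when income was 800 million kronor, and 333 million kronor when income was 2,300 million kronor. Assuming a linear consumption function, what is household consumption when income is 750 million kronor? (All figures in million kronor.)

MPS = ΔS/ΔY = (333 − 18)/(2300 − 800) = 315/1500 = 0.21
MPC = 1 − MPS = 0.79
Autonomous saving = 18 − 0.21(800) = -150, so a = 150
C = 150 + 0.79(750) = 150 + 592.5 = 742.5

C = 742.5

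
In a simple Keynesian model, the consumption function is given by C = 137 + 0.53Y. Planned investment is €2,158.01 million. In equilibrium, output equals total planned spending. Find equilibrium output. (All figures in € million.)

Y = C + I = 137 + 0.53Y + 2158.01
Y − 0.53Y = 2295.01
0.47Y = 2295.01, so Y = 2295.01/0.47 = 4883

Y = 4883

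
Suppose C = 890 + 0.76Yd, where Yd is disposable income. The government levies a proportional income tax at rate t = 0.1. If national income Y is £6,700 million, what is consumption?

C = 5472.8

Yd = (1 − 0.1)(6700) = 0.9(6700) = 6030
C = 890 + 0.76(6030) = 890 + 4582.8 = 5472.8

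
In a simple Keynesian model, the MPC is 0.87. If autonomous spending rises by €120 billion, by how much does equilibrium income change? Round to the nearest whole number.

ΔY ≈ 923

The multiplier is 1/(1 − MPC) = 1/0.13.
ΔY = 120/0.13 = 923.08 ≈ 923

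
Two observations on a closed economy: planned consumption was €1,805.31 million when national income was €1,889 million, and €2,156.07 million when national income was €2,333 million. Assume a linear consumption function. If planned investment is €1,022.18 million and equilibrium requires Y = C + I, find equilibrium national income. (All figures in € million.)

Y = 6358

MPC = (2156.07 − 1805.31)/(2333 − 1889) = 350.76/444 = 0.79
a = 1805.31 − 0.79(1889) = 313
Equilibrium: Y = 313 + 0.79Y + 1022.18
0.21Y = 1335.18, so Y = 1335.18/0.21 = 6358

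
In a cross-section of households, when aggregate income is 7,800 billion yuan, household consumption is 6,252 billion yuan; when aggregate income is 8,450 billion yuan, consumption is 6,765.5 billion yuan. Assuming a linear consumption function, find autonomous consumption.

MPC = ΔC/ΔY = (6765.5 − 6252)/(8450 − 7800) = 513.5/650 = 0.79
a = C − MPC·Y = 6252 − 0.79(7800) = 6252 − 6162 = 90

a = 90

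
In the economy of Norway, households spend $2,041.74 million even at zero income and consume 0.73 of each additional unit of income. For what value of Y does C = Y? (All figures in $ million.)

At break-even, C = Y: 2041.74 + 0.73Y = Y
0.27Y = 2041.74, so Y = 2041.74/0.27 = 7562

Y = 7562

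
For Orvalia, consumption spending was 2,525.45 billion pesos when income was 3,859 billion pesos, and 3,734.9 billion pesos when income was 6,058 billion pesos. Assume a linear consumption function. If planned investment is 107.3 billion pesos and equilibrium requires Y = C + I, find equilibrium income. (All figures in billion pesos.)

MPC = (3734.9 − 2525.45)/(6058 − 3859) = 1209.45/2199 = 0.55
a = 2525.45 − 0.55(3859) = 403
Equilibrium: Y = 403 + 0.55Y + 107.3
0.45Y = 510.3, so Y = 510.3/0.45 = 1134

Y = 1134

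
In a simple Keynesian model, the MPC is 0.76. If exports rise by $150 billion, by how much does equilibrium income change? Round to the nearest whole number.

The multiplier is 1/(1 − MPC) = 1/0.24.
ΔY = 150/0.24 = 625.00 ≈ 625

ΔY ≈ 625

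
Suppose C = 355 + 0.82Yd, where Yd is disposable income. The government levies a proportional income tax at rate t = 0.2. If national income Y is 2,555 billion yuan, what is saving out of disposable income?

S = 12.92

Yd = (1 − 0.2)(2555) = 0.8(2555) = 2044
C = 355 + 0.82(2044) = 355 + 1676.08 = 2031.08
S = Yd − C = 2044 − 2031.08 = 12.92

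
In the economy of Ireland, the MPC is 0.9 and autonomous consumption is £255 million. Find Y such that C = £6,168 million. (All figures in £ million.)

255 + 0.9Y = 6168
0.9Y = 5913, so Y = 5913/0.9 = 6570

Y = 6570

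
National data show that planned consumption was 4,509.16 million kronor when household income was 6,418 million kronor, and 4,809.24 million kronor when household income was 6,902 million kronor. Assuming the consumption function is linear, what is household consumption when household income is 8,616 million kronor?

C = 5871.92

MPC = (4809.24 − 4509.16)/(6902 − 6418) = 300.08/484 = 0.62
a = 4509.16 − 0.62(6418) = 4509.16 − 3979.16 = 530
C = 530 + 0.62(8616) = 530 + 5341.92 = 5871.92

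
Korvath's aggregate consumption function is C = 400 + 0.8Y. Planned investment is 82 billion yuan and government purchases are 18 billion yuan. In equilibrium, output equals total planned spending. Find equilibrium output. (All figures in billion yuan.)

Y = C + I + G = 400 + 0.8Y + 82 + 18
Y − 0.8Y = 500
0.2Y = 500, so Y = 500/0.2 = 2500

Y = 2500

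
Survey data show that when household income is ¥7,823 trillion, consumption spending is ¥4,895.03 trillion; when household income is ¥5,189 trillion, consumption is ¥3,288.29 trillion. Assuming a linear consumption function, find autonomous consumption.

a = 123

MPC = ΔC/ΔY = (4895.03 − 3288.29)/(7823 − 5189) = 1606.74/2634 = 0.61
a = C − MPC·Y = 3288.29 − 0.61(5189) = 3288.29 − 3165.29 = 123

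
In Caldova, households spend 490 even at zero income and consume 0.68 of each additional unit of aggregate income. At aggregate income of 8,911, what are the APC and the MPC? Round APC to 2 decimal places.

APC = 0.73; MPC = 0.68

MPC = 0.68 (the slope of the consumption function)
C = 490 + 0.68(8911) = 6549.48, so APC = 6549.48/8911 = 0.73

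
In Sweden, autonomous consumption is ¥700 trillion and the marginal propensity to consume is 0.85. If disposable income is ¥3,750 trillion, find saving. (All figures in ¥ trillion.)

C = 700 + 0.85(3750) = 700 + 3187.5 = 3887.5
S = Y − C = 3750 − 3887.5 = -137.5

S = -137.5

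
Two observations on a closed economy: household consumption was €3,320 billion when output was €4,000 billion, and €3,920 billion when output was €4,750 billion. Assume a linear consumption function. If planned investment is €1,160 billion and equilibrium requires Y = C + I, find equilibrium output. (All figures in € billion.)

Y = 6400

MPC = (3920 − 3320)/(4750 − 4000) = 600/750 = 0.8
a = 3320 − 0.8(4000) = 120
Equilibrium: Y = 120 + 0.8Y + 1160
0.2Y = 1280, so Y = 1280/0.2 = 6400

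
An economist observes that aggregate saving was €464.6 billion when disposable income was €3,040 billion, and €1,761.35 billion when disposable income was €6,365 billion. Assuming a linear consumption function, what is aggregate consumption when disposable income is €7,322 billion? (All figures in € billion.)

C = 5187.42

MPS = ΔS/ΔY = (1761.35 − 464.6)/(6365 − 3040) = 1296.75/3325 = 0.39
MPC = 1 − MPS = 0.61
Autonomous saving = 464.6 − 0.39(3040) = -721, so a = 721
C = 721 + 0.61(7322) = 721 + 4466.42 = 5187.42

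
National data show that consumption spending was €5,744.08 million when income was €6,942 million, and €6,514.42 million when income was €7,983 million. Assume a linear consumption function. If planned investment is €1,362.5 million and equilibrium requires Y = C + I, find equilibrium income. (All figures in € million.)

Y = 7575

MPC = (6514.42 − 5744.08)/(7983 − 6942) = 770.34/1041 = 0.74
a = 5744.08 − 0.74(6942) = 607
Equilibrium: Y = 607 + 0.74Y + 1362.5
0.26Y = 1969.5, so Y = 1969.5/0.26 = 7575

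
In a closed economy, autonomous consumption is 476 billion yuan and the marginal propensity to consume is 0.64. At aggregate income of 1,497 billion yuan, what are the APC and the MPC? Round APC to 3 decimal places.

APC = 0.958; MPC = 0.64

MPC = 0.64 (the slope of the consumption function)
C = 476 + 0.64(1497) = 1434.08, so APC = 1434.08/1497 = 0.958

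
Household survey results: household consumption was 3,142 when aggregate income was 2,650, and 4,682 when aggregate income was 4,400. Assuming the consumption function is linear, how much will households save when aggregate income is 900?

MPC = (4682 − 3142)/(4400 − 2650) = 1540/1750 = 0.88
a = 3142 − 0.88(2650) = 3142 − 2332 = 810
C = 810 + 0.88(900) = 1602
S = 900 − 1602 = -702

S = -702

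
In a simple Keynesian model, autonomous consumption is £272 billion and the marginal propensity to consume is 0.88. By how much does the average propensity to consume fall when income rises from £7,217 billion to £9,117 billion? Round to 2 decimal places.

At Y = 7217: C = 272 + 0.88(7217) = 6622.96, APC = 6622.96/7217 = 0.918
At Y = 9117: C = 8294.96, APC = 8294.96/9117 = 0.910
Fall in APC = 0.918 − 0.910 = 0.008 ≈ 0.01

ΔAPC = 0.01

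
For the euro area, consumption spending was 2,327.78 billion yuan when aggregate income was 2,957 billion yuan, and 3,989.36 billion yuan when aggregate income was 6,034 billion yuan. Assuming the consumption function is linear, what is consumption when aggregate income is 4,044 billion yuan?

C = 2914.76

MPC = (3989.36 − 2327.78)/(6034 − 2957) = 1661.58/3077 = 0.54
a = 2327.78 − 0.54(2957) = 2327.78 − 1596.78 = 731
C = 731 + 0.54(4044) = 731 + 2183.76 = 2914.76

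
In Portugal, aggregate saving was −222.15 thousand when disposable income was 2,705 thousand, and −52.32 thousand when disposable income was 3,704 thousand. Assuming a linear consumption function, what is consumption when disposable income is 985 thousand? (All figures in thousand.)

MPS = ΔS/ΔY = (-52.32 − (-222.15))/(3704 − 2705) = 169.83/999 = 0.17
MPC = 1 − MPS = 0.83
Autonomous saving = -222.15 − 0.17(2705) = -682, so a = 682
C = 682 + 0.83(985) = 682 + 817.55 = 1499.55

C = 1499.55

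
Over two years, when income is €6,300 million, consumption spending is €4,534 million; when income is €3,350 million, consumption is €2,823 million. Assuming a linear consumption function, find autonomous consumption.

a = 880

MPC = ΔC/ΔY = (4534 − 2823)/(6300 − 3350) = 1711/2950 = 0.58
a = C − MPC·Y = 2823 − 0.58(3350) = 2823 − 1943 = 880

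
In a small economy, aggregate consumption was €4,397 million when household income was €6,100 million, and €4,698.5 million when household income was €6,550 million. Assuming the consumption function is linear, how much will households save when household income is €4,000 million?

MPC = (4698.5 − 4397)/(6550 − 6100) = 301.5/450 = 0.67
a = 4397 − 0.67(6100) = 4397 − 4087 = 310
C = 310 + 0.67(4000) = 2990
S = 4000 − 2990 = 1010

S = 1010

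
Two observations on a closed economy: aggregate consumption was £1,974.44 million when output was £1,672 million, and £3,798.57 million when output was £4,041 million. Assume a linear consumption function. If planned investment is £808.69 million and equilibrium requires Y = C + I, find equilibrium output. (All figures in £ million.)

MPC = (3798.57 − 1974.44)/(4041 − 1672) = 1824.13/2369 = 0.77
a = 1974.44 − 0.77(1672) = 687
Equilibrium: Y = 687 + 0.77Y + 808.69
0.23Y = 1495.69, so Y = 1495.69/0.23 = 6503

Y = 6503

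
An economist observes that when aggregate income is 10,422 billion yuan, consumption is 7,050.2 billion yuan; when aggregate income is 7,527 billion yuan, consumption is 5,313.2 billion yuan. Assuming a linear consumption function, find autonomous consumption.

a = 797

MPC = ΔC/ΔY = (7050.2 − 5313.2)/(10422 − 7527) = 1737/2895 = 0.6
a = C − MPC·Y = 5313.2 − 0.6(7527) = 5313.2 − 4516.2 = 797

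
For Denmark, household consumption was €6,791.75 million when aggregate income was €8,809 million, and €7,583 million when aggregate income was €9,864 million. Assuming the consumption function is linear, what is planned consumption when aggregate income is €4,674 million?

C = 3690.5

MPC = (7583 − 6791.75)/(9864 − 8809) = 791.25/1055 = 0.75
a = 6791.75 − 0.75(8809) = 6791.75 − 6606.75 = 185
C = 185 + 0.75(4674) = 185 + 3505.5 = 3690.5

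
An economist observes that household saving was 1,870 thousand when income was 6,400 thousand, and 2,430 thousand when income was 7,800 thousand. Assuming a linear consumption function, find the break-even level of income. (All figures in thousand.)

MPS = ΔS/ΔY = (2430 − 1870)/(7800 − 6400) = 560/1400 = 0.4
MPC = 1 − MPS = 0.6
From S(6400) = 1870: −a + 0.4(6400) = 1870, so a = 2560 − 1870 = 690
Break-even (S = 0): Y = a/MPS = 690/0.4 = 1725

Y = 1725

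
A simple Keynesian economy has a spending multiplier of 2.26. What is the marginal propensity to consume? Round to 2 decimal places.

k = 1/(1 − MPC), so 1 − MPC = 1/k = 1/2.26 = 0.4425
MPC = 1 − 0.4425 = 0.56

MPC = 0.56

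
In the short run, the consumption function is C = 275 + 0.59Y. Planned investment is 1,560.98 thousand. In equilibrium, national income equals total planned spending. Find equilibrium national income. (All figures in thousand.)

Y = 4478

Y = C + I = 275 + 0.59Y + 1560.98
Y − 0.59Y = 1835.98
0.41Y = 1835.98, so Y = 1835.98/0.41 = 4478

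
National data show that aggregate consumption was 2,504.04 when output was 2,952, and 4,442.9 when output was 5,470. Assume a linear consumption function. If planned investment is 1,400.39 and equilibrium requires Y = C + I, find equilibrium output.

MPC = (4442.9 − 2504.04)/(5470 − 2952) = 1938.86/2518 = 0.77
a = 2504.04 − 0.77(2952) = 231
Equilibrium: Y = 231 + 0.77Y + 1400.39
0.23Y = 1631.39, so Y = 1631.39/0.23 = 7093

Y = 7093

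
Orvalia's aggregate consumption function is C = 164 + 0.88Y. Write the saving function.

S = Y − C = Y − (164 + 0.88Y) = -164 + (1 − 0.88)Y

S = -164 + 0.12Y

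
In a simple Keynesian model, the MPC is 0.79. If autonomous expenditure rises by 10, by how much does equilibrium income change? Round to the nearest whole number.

The multiplier is 1/(1 − MPC) = 1/0.21.
ΔY = 10/0.21 = 47.62 ≈ 48

ΔY ≈ 48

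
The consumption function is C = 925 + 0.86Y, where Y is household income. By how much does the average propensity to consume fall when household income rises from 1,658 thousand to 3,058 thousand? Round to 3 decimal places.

ΔAPC = 0.255

At Y = 1658: C = 925 + 0.86(1658) = 2350.88, APC = 2350.88/1658 = 1.4179
At Y = 3058: C = 3554.88, APC = 3554.88/3058 = 1.1625
Fall in APC = 1.4179 − 1.1625 = 0.2554 ≈ 0.255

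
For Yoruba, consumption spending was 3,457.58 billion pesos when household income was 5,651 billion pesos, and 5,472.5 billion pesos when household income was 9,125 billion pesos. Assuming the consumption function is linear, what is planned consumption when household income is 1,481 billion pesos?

C = 1038.98

MPC = (5472.5 − 3457.58)/(9125 − 5651) = 2014.92/3474 = 0.58
a = 3457.58 − 0.58(5651) = 3457.58 − 3277.58 = 180
C = 180 + 0.58(1481) = 180 + 858.98 = 1038.98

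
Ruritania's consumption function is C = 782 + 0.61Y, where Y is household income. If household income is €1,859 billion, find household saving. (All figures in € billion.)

C = 782 + 0.61(1859) = 782 + 1133.99 = 1915.99
S = Y − C = 1859 − 1915.99 = -56.99

S = -56.99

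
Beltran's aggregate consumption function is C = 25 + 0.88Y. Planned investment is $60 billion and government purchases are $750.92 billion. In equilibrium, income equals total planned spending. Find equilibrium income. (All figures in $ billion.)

Y = 6966

Y = C + I + G = 25 + 0.88Y + 60 + 750.92
Y − 0.88Y = 835.92
0.12Y = 835.92, so Y = 835.92/0.12 = 6966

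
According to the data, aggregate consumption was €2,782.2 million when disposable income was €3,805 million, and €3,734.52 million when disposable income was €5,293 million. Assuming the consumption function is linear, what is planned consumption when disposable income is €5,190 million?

MPC = (3734.52 − 2782.2)/(5293 − 3805) = 952.32/1488 = 0.64
a = 2782.2 − 0.64(3805) = 2782.2 − 2435.2 = 347
C = 347 + 0.64(5190) = 347 + 3321.6 = 3668.6

C = 3668.6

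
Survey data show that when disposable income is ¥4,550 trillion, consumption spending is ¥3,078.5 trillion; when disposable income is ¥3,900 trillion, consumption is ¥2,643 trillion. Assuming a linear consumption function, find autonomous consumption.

MPC = ΔC/ΔY = (3078.5 − 2643)/(4550 − 3900) = 435.5/650 = 0.67
a = C − MPC·Y = 2643 − 0.67(3900) = 2643 − 2613 = 30

a = 30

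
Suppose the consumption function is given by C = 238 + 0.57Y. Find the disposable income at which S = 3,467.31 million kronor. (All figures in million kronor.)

Y = 8617

S = Y − C = -238 + 0.43Y
-238 + 0.43Y = 3467.31, so 0.43Y = 3705.31 and Y = 8617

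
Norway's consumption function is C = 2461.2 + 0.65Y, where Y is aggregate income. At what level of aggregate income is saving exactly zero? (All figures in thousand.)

Y = 7032

At break-even, C = Y: 2461.2 + 0.65Y = Y
0.35Y = 2461.2, so Y = 2461.2/0.35 = 7032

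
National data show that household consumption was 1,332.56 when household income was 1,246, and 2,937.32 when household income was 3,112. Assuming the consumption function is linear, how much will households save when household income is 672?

S = -166.92

MPC = (2937.32 − 1332.56)/(3112 − 1246) = 1604.76/1866 = 0.86
a = 1332.56 − 0.86(1246) = 1332.56 − 1071.56 = 261
C = 261 + 0.86(672) = 838.92
S = 672 − 838.92 = -166.92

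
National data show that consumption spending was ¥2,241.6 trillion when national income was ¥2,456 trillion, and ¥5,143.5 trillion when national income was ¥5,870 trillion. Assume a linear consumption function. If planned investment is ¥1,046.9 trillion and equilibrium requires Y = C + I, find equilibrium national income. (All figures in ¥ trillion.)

MPC = (5143.5 − 2241.6)/(5870 − 2456) = 2901.9/3414 = 0.85
a = 2241.6 − 0.85(2456) = 154
Equilibrium: Y = 154 + 0.85Y + 1046.9
0.15Y = 1200.9, so Y = 1200.9/0.15 = 8006

Y = 8006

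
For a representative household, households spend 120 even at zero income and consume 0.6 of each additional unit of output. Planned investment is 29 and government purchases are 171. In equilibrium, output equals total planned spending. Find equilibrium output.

Y = 800

Y = C + I + G = 120 + 0.6Y + 29 + 171
Y − 0.6Y = 320
0.4Y = 320, so Y = 320/0.4 = 800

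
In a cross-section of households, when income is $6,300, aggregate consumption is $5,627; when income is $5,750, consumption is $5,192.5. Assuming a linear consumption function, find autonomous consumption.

MPC = ΔC/ΔY = (5627 − 5192.5)/(6300 − 5750) = 434.5/550 = 0.79
a = C − MPC·Y = 5192.5 − 0.79(5750) = 5192.5 − 4542.5 = 650

a = 650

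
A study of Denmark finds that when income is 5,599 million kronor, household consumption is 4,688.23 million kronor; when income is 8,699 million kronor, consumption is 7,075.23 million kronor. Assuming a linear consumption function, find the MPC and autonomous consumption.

MPC = ΔC/ΔY = (7075.23 − 4688.23)/(8699 − 5599) = 2387/3100 = 0.77
a = C − MPC·Y = 4688.23 − 0.77(5599) = 4688.23 − 4311.23 = 377

MPC = 0.77; a = 377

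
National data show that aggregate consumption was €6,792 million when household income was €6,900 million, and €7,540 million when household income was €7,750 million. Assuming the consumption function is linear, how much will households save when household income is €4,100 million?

S = -228

MPC = (7540 − 6792)/(7750 − 6900) = 748/850 = 0.88
a = 6792 − 0.88(6900) = 6792 − 6072 = 720
C = 720 + 0.88(4100) = 4328
S = 4100 − 4328 = -228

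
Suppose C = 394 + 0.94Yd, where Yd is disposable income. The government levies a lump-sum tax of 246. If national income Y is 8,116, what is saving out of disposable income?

Yd = Y − T = 8116 − 246 = 7870
C = 394 + 0.94(7870) = 394 + 7397.8 = 7791.8
S = Yd − C = 7870 − 7791.8 = 78.2

S = 78.2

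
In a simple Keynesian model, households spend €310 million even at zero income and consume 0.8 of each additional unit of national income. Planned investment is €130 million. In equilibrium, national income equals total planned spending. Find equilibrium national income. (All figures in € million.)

Y = 2200

Y = C + I = 310 + 0.8Y + 130
Y − 0.8Y = 440
0.2Y = 440, so Y = 440/0.2 = 2200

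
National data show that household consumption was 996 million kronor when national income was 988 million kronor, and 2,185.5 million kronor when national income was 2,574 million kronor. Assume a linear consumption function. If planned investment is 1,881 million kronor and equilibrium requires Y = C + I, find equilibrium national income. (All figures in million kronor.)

Y = 8544

MPC = (2185.5 − 996)/(2574 − 988) = 1189.5/1586 = 0.75
a = 996 − 0.75(988) = 255
Equilibrium: Y = 255 + 0.75Y + 1881
0.25Y = 2136, so Y = 2136/0.25 = 8544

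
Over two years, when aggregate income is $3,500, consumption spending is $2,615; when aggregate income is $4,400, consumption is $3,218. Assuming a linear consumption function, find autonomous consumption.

MPC = ΔC/ΔY = (3218 − 2615)/(4400 − 3500) = 603/900 = 0.67
a = C − MPC·Y = 2615 − 0.67(3500) = 2615 − 2345 = 270

a = 270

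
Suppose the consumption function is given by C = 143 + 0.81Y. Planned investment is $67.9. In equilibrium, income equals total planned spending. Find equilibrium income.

Y = 1110

Y = C + I = 143 + 0.81Y + 67.9
Y − 0.81Y = 210.9
0.19Y = 210.9, so Y = 210.9/0.19 = 1110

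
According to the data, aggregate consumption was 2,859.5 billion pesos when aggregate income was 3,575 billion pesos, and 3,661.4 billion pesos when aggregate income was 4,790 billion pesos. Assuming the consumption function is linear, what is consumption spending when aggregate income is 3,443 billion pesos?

MPC = (3661.4 − 2859.5)/(4790 − 3575) = 801.9/1215 = 0.66
a = 2859.5 − 0.66(3575) = 2859.5 − 2359.5 = 500
C = 500 + 0.66(3443) = 500 + 2272.38 = 2772.38

C = 2772.38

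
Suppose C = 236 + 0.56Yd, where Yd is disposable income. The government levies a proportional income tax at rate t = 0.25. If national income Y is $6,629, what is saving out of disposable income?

Yd = (1 − 0.25)(6629) = 0.75(6629) = 4971.75
C = 236 + 0.56(4971.75) = 236 + 2784.18 = 3020.18
S = Yd − C = 4971.75 − 3020.18 = 1951.57

S = 1951.57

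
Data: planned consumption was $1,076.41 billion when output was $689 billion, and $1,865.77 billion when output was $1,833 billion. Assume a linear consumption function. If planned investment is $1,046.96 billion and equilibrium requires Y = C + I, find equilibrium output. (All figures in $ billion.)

Y = 5316

MPC = (1865.77 − 1076.41)/(1833 − 689) = 789.36/1144 = 0.69
a = 1076.41 − 0.69(689) = 601
Equilibrium: Y = 601 + 0.69Y + 1046.96
0.31Y = 1647.96, so Y = 1647.96/0.31 = 5316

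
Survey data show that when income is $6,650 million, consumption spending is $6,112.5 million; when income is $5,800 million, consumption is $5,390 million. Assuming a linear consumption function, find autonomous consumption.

MPC = ΔC/ΔY = (6112.5 − 5390)/(6650 − 5800) = 722.5/850 = 0.85
a = C − MPC·Y = 5390 − 0.85(5800) = 5390 − 4930 = 460

a = 460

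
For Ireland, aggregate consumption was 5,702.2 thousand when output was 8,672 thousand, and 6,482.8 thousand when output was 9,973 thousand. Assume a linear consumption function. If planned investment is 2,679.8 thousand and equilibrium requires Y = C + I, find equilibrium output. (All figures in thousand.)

Y = 7947

MPC = (6482.8 − 5702.2)/(9973 − 8672) = 780.6/1301 = 0.6
a = 5702.2 − 0.6(8672) = 499
Equilibrium: Y = 499 + 0.6Y + 2679.8
0.4Y = 3178.8, so Y = 3178.8/0.4 = 7947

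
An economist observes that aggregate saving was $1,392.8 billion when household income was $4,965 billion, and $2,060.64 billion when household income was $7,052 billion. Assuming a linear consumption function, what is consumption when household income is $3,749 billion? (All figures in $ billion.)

C = 2745.32

MPS = ΔS/ΔY = (2060.64 − 1392.8)/(7052 − 4965) = 667.84/2087 = 0.32
MPC = 1 − MPS = 0.68
Autonomous saving = 1392.8 − 0.32(4965) = -196, so a = 196
C = 196 + 0.68(3749) = 196 + 2549.32 = 2745.32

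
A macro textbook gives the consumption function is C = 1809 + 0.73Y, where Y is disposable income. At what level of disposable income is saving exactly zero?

At break-even, C = Y: 1809 + 0.73Y = Y
0.27Y = 1809, so Y = 1809/0.27 = 6700

Y = 6700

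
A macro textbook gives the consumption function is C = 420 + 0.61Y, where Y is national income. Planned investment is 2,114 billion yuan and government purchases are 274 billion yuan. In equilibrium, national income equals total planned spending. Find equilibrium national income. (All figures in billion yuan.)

Y = 7200

Y = C + I + G = 420 + 0.61Y + 2114 + 274
Y − 0.61Y = 2808
0.39Y = 2808, so Y = 2808/0.39 = 7200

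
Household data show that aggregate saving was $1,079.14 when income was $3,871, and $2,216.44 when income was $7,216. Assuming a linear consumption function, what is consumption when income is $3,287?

C = 2406.42

MPS = ΔS/ΔY = (2216.44 − 1079.14)/(7216 − 3871) = 1137.3/3345 = 0.34
MPC = 1 − MPS = 0.66
Autonomous saving = 1079.14 − 0.34(3871) = -237, so a = 237
C = 237 + 0.66(3287) = 237 + 2169.42 = 2406.42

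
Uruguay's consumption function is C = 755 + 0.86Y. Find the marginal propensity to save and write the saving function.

MPS = 1 − MPC = 1 − 0.86 = 0.14
S = Y − C = -755 + 0.14Y

MPS = 0.14; S = -755 + 0.14Y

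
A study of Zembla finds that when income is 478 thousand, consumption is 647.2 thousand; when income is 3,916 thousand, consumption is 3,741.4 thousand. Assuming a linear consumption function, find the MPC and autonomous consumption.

MPC = 0.9; a = 217

MPC = ΔC/ΔY = (3741.4 − 647.2)/(3916 − 478) = 3094.2/3438 = 0.9
a = C − MPC·Y = 647.2 − 0.9(478) = 647.2 − 430.2 = 217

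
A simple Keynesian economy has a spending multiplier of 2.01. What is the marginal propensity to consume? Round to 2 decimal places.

MPC = 0.50

k = 1/(1 − MPC), so 1 − MPC = 1/k = 1/2.01 = 0.4975
MPC = 1 − 0.4975 = 0.50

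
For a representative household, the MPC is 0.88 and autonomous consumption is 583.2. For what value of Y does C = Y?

At break-even, C = Y: 583.2 + 0.88Y = Y
0.12Y = 583.2, so Y = 583.2/0.12 = 4860

Y = 4860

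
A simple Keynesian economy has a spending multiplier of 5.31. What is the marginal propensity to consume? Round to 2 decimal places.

k = 1/(1 − MPC), so 1 − MPC = 1/k = 1/5.31 = 0.1883
MPC = 1 − 0.1883 = 0.81

MPC = 0.81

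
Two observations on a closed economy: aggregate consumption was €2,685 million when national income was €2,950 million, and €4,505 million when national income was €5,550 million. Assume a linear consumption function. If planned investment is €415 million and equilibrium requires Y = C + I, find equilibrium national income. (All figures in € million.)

Y = 3450

MPC = (4505 − 2685)/(5550 − 2950) = 1820/2600 = 0.7
a = 2685 − 0.7(2950) = 620
Equilibrium: Y = 620 + 0.7Y + 415
0.3Y = 1035, so Y = 1035/0.3 = 3450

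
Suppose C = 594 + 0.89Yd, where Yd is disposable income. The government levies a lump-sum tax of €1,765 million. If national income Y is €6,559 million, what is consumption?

C = 4860.66

Yd = Y − T = 6559 − 1765 = 4794
C = 594 + 0.89(4794) = 594 + 4266.66 = 4860.66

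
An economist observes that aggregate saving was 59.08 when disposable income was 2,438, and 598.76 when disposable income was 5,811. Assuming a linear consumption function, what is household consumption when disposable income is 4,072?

C = 3751.48

MPS = ΔS/ΔY = (598.76 − 59.08)/(5811 − 2438) = 539.68/3373 = 0.16
MPC = 1 − MPS = 0.84
Autonomous saving = 59.08 − 0.16(2438) = -331, so a = 331
C = 331 + 0.84(4072) = 331 + 3420.48 = 3751.48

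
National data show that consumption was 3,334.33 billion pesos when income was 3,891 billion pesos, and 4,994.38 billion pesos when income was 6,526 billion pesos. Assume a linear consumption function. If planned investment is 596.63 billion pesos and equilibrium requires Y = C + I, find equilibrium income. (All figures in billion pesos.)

Y = 3999

MPC = (4994.38 − 3334.33)/(6526 − 3891) = 1660.05/2635 = 0.63
a = 3334.33 − 0.63(3891) = 883
Equilibrium: Y = 883 + 0.63Y + 596.63
0.37Y = 1479.63, so Y = 1479.63/0.37 = 3999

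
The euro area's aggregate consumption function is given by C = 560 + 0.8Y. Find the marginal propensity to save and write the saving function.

MPS = 1 − MPC = 1 − 0.8 = 0.2
S = Y − C = -560 + 0.2Y

MPS = 0.2; S = -560 + 0.2Y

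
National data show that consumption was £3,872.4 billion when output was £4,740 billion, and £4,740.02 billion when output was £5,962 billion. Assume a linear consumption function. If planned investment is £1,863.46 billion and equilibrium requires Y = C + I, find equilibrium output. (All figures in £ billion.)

MPC = (4740.02 − 3872.4)/(5962 − 4740) = 867.62/1222 = 0.71
a = 3872.4 − 0.71(4740) = 507
Equilibrium: Y = 507 + 0.71Y + 1863.46
0.29Y = 2370.46, so Y = 2370.46/0.29 = 8174

Y = 8174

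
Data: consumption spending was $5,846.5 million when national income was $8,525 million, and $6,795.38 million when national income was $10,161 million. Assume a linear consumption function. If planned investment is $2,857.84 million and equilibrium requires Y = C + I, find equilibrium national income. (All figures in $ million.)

Y = 8952

MPC = (6795.38 − 5846.5)/(10161 − 8525) = 948.88/1636 = 0.58
a = 5846.5 − 0.58(8525) = 902
Equilibrium: Y = 902 + 0.58Y + 2857.84
0.42Y = 3759.84, so Y = 3759.84/0.42 = 8952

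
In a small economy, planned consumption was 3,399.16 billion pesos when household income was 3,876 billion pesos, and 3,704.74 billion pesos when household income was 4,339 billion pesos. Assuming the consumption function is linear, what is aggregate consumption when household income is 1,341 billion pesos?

MPC = (3704.74 − 3399.16)/(4339 − 3876) = 305.58/463 = 0.66
a = 3399.16 − 0.66(3876) = 3399.16 − 2558.16 = 841
C = 841 + 0.66(1341) = 841 + 885.06 = 1726.06

C = 1726.06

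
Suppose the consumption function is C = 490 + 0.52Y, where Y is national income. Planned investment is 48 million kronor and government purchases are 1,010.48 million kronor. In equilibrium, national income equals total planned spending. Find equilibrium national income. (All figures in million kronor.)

Y = 3226

Y = C + I + G = 490 + 0.52Y + 48 + 1010.48
Y − 0.52Y = 1548.48
0.48Y = 1548.48, so Y = 1548.48/0.48 = 3226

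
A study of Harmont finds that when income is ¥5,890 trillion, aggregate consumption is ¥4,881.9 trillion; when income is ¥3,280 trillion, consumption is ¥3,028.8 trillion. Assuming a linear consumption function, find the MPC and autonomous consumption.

MPC = ΔC/ΔY = (4881.9 − 3028.8)/(5890 − 3280) = 1853.1/2610 = 0.71
a = C − MPC·Y = 3028.8 − 0.71(3280) = 3028.8 − 2328.8 = 700

MPC = 0.71; a = 700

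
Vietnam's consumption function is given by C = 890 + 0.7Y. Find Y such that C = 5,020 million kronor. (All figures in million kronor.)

Y = 5900

890 + 0.7Y = 5020
0.7Y = 4130, so Y = 4130/0.7 = 5900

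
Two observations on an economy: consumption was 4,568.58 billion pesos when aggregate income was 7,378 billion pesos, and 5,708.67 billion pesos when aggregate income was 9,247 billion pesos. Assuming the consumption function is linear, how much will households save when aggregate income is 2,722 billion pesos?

MPC = (5708.67 − 4568.58)/(9247 − 7378) = 1140.09/1869 = 0.61
a = 4568.58 − 0.61(7378) = 4568.58 − 4500.58 = 68
C = 68 + 0.61(2722) = 1728.42
S = 2722 − 1728.42 = 993.58

S = 993.58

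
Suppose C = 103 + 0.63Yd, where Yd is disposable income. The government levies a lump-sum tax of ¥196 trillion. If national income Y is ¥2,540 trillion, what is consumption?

Yd = Y − T = 2540 − 196 = 2344
C = 103 + 0.63(2344) = 103 + 1476.72 = 1579.72

C = 1579.72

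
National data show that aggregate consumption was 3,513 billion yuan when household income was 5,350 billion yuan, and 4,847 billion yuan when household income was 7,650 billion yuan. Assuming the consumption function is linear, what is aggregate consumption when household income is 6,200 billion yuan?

C = 4006

MPC = (4847 − 3513)/(7650 − 5350) = 1334/2300 = 0.58
a = 3513 − 0.58(5350) = 3513 − 3103 = 410
C = 410 + 0.58(6200) = 410 + 3596 = 4006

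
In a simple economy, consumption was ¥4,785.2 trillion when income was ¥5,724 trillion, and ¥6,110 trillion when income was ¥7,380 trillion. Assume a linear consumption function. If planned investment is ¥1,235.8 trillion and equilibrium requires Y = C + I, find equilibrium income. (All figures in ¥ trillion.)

MPC = (6110 − 4785.2)/(7380 − 5724) = 1324.8/1656 = 0.8
a = 4785.2 − 0.8(5724) = 206
Equilibrium: Y = 206 + 0.8Y + 1235.8
0.2Y = 1441.8, so Y = 1441.8/0.2 = 7209

Y = 7209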